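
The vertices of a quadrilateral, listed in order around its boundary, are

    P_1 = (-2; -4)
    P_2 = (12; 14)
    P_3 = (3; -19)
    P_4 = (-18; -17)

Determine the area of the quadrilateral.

302.5

Cross-terms: 20, -270, -393, 38  ⇒  Σ = -605
Area = |Σ|/2 = 302.5.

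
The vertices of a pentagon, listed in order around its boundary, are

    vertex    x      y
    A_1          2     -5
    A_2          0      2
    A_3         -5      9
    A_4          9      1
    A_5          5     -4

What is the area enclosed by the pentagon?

65

Apply Gauss's area formula: 2A = Σ (x_i·y_{i+1} − x_{i+1}·y_i), indices taken mod 5.
A_1→A_2: (2)(2) − (0)(-5) = 4
A_2→A_3: (0)(9) − (-5)(2) = 10
A_3→A_4: (-5)(1) − (9)(9) = -86
A_4→A_5: (9)(-4) − (5)(1) = -41
A_5→A_1: (5)(-5) − (2)(-4) = -17
Σ = -130
Area = |Σ|/2 = 65.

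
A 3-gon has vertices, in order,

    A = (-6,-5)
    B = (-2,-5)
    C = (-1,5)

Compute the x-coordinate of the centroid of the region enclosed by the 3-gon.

-3

Apply the shoelace (surveyor's) formula. First the cross-terms c_i = x_i·y_{i+1} − x_{i+1}·y_i:
  20, -15, 35  ⇒  2A = 40, A = 20.
Then Σ (x_i + x_{i+1})·c_i = -360, so x̄ = -360 / (6·20) = -3.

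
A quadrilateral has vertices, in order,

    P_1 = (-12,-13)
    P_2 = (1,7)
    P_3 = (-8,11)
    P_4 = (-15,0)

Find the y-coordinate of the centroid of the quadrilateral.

76/89

Apply Gauss's area formula. First the cross-terms c_i = x_i·y_{i+1} − x_{i+1}·y_i:
  -71, 67, 165, 195  ⇒  2A = 356, A = 178.
Then Σ (y_i + y_{i+1})·c_i = 912, so ȳ = 912 / (6·178) = 76/89.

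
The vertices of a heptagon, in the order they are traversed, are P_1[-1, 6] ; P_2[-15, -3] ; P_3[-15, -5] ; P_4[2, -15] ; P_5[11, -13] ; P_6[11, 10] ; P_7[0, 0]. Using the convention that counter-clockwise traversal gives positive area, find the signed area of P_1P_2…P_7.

375

Apply the shoelace formula: 2A = Σ (x_i·y_{i+1} − x_{i+1}·y_i), indices taken mod 7.
Σ = (93) + (30) + (235) + (139) + (253) + (0) + (0) = 750
Signed area = Σ/2 = 375 (positive ⇒ counter-clockwise traversal).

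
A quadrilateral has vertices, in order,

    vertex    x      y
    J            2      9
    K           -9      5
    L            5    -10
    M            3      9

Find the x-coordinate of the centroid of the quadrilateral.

-0.35

Apply the shoelace (surveyor's) formula. First the cross-terms c_i = x_i·y_{i+1} − x_{i+1}·y_i:
  91, 65, 75, 9  ⇒  2A = 240, A = 120.
Then Σ (x_i + x_{i+1})·c_i = -252, so x̄ = -252 / (6·120) = -0.35.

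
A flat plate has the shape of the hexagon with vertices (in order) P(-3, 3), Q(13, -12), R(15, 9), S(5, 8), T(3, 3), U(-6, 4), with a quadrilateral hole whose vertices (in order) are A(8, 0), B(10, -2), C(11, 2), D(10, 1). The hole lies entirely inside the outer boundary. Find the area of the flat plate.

Outer boundary:
Apply the shoelace (surveyor's) formula: 2A = Σ (x_i·y_{i+1} − x_{i+1}·y_i), indices taken mod 6.
P→Q: (-3)(-12) − (13)(3) = -3
Q→R: (13)(9) − (15)(-12) = 297
R→S: (15)(8) − (5)(9) = 75
S→T: (5)(3) − (3)(8) = -9
T→U: (3)(4) − (-6)(3) = 30
U→P: (-6)(3) − (-3)(4) = -6
Σ = 384
Area = |Σ|/2 = 192.
Hole:
Apply Gauss's area formula: 2A = Σ (x_i·y_{i+1} − x_{i+1}·y_i), indices taken mod 4.
A→B: (8)(-2) − (10)(0) = -16
B→C: (10)(2) − (11)(-2) = 42
C→D: (11)(1) − (10)(2) = -9
D→A: (10)(0) − (8)(1) = -8
Σ = 9
Area = |Σ|/2 = 4.5.
Net area = 192 − 4.5 = 187.5.

187.5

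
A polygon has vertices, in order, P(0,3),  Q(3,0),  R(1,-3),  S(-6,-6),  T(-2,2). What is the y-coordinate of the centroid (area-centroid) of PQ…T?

Apply Gauss's area formula. First the cross-terms c_i = x_i·y_{i+1} − x_{i+1}·y_i:
  -9, -9, -24, -24, -6  ⇒  2A = -72, A = -36.
Then Σ (y_i + y_{i+1})·c_i = 282, so ȳ = 282 / (6·(-36)) = -47/36.

-47/36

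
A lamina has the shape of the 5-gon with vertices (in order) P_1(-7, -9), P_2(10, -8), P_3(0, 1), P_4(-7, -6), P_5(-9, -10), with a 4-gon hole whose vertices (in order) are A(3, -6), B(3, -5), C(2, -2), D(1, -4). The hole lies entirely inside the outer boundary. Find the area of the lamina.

91.5

Outer boundary:
Apply the shoelace (surveyor's) formula: 2A = Σ (x_i·y_{i+1} − x_{i+1}·y_i), indices taken mod 5.
P_1→P_2: (-7)(-8) − (10)(-9) = 146
P_2→P_3: (10)(1) − (0)(-8) = 10
P_3→P_4: (0)(-6) − (-7)(1) = 7
P_4→P_5: (-7)(-10) − (-9)(-6) = 16
P_5→P_1: (-9)(-9) − (-7)(-10) = 11
Σ = 190
Area = |Σ|/2 = 95.
Hole:
Apply the surveyor's formula: 2A = Σ (x_i·y_{i+1} − x_{i+1}·y_i), indices taken mod 4.
Cross-terms: 3, 4, -6, 6  ⇒  Σ = 7
Area = |Σ|/2 = 3.5.
Net area = 95 − 3.5 = 91.5.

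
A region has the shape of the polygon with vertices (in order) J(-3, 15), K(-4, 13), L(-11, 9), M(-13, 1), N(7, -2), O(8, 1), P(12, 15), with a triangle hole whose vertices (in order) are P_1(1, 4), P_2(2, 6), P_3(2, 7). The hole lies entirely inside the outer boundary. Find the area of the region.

304

Outer boundary:
Cross-terms: 21, 107, 106, 19, 23, 108, 225  ⇒  Σ = 609
Area = |Σ|/2 = 304.5.
Hole:
Apply Gauss's area formula: 2A = Σ (x_i·y_{i+1} − x_{i+1}·y_i), indices taken mod 3.
Σ = (-2) + (2) + (1) = 1
Area = |Σ|/2 = 0.5.
Net area = 304.5 − 0.5 = 304.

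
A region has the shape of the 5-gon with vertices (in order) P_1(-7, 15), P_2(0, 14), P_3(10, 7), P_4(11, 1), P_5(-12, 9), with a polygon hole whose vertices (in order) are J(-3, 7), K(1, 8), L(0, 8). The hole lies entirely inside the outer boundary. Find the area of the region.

155

Outer boundary:
Apply the surveyor's formula: 2A = Σ (x_i·y_{i+1} − x_{i+1}·y_i), indices taken mod 5.
P_1→P_2: (-7)(14) − (0)(15) = -98
P_2→P_3: (0)(7) − (10)(14) = -140
P_3→P_4: (10)(1) − (11)(7) = -67
P_4→P_5: (11)(9) − (-12)(1) = 111
P_5→P_1: (-12)(15) − (-7)(9) = -117
Σ = -311
Area = |Σ|/2 = 155.5.
Hole:
Σ = (-31) + (8) + (24) = 1
Area = |Σ|/2 = 0.5.
Net area = 155.5 − 0.5 = 155.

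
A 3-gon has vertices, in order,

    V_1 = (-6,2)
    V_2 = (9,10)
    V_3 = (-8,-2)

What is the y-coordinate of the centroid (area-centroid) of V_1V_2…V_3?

10/3

Apply the surveyor's formula. First the cross-terms c_i = x_i·y_{i+1} − x_{i+1}·y_i:
  -78, 62, -28  ⇒  2A = -44, A = -22.
Then Σ (y_i + y_{i+1})·c_i = -440, so ȳ = -440 / (6·(-22)) = 10/3.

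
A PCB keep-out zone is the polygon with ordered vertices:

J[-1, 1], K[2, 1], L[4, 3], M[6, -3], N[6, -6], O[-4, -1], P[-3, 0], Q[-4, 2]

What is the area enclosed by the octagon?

Apply the shoelace formula: 2A = Σ (x_i·y_{i+1} − x_{i+1}·y_i), indices taken mod 8.
Σ = (-3) + (2) + (-30) + (-18) + (-30) + (-3) + (-6) + (-2) = -90
Area = |Σ|/2 = 45.

45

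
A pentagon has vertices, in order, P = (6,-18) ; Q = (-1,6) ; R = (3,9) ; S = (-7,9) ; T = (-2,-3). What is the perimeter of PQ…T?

|PQ| = √((-7)² + (24)²) = √625 = 25
|QR| = √((4)² + (3)²) = √25 = 5
|RS| = √((-10)² + (0)²) = √100 = 10
|ST| = √((5)² + (-12)²) = √169 = 13
|TP| = √((8)² + (-15)²) = √289 = 17
Perimeter = 25 + 5 + 10 + 13 + 17 = 70.

70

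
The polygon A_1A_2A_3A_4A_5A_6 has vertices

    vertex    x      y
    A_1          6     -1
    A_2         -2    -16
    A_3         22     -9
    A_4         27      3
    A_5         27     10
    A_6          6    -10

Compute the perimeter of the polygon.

100

|A_1A_2| = √((-8)² + (-15)²) = √289 = 17
|A_2A_3| = √((24)² + (7)²) = √625 = 25
|A_3A_4| = √((5)² + (12)²) = √169 = 13
|A_4A_5| = √((0)² + (7)²) = √49 = 7
|A_5A_6| = √((-21)² + (-20)²) = √841 = 29
|A_6A_1| = √((0)² + (9)²) = √81 = 9
Perimeter = 17 + 25 + 13 + 7 + 29 + 9 = 100.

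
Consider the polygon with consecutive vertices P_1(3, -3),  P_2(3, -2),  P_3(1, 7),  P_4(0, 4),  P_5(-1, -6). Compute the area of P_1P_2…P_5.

27.5

Σ = (3) + (23) + (4) + (4) + (21) = 55
Area = |Σ|/2 = 27.5.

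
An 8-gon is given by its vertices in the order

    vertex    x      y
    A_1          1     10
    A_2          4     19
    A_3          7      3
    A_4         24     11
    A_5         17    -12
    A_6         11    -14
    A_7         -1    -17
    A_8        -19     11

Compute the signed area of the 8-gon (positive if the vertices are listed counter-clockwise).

A_1→A_2: (1)(19) − (4)(10) = -21
A_2→A_3: (4)(3) − (7)(19) = -121
A_3→A_4: (7)(11) − (24)(3) = 5
A_4→A_5: (24)(-12) − (17)(11) = -475
A_5→A_6: (17)(-14) − (11)(-12) = -106
A_6→A_7: (11)(-17) − (-1)(-14) = -201
A_7→A_8: (-1)(11) − (-19)(-17) = -334
A_8→A_1: (-19)(10) − (1)(11) = -201
Σ = -1454
Signed area = Σ/2 = -727 (negative ⇒ clockwise traversal).

-727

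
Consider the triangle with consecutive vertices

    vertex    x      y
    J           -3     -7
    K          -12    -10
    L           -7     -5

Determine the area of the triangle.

Σ = (-54) + (-10) + (34) = -30
Area = |Σ|/2 = 15.

15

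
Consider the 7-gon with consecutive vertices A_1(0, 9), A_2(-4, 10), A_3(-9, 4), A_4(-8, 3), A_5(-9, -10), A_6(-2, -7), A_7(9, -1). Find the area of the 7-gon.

Apply the shoelace (surveyor's) formula: 2A = Σ (x_i·y_{i+1} − x_{i+1}·y_i), indices taken mod 7.
A_1→A_2: (0)(10) − (-4)(9) = 36
A_2→A_3: (-4)(4) − (-9)(10) = 74
A_3→A_4: (-9)(3) − (-8)(4) = 5
A_4→A_5: (-8)(-10) − (-9)(3) = 107
A_5→A_6: (-9)(-7) − (-2)(-10) = 43
A_6→A_7: (-2)(-1) − (9)(-7) = 65
A_7→A_1: (9)(9) − (0)(-1) = 81
Σ = 411
Area = |Σ|/2 = 205.5.

205.5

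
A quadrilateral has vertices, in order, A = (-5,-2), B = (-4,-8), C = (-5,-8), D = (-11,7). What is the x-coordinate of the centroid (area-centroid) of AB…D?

Apply the surveyor's formula. First the cross-terms c_i = x_i·y_{i+1} − x_{i+1}·y_i:
  32, -8, -123, 57  ⇒  2A = -42, A = -21.
Then Σ (x_i + x_{i+1})·c_i = 840, so x̄ = 840 / (6·(-21)) = -20/3.

-20/3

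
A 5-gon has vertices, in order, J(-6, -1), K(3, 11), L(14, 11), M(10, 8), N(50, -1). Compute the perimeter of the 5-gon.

|JK| = √((9)² + (12)²) = √225 = 15
|KL| = √((11)² + (0)²) = √121 = 11
|LM| = √((-4)² + (-3)²) = √25 = 5
|MN| = √((40)² + (-9)²) = √1681 = 41
|NJ| = √((-56)² + (0)²) = √3136 = 56
Perimeter = 15 + 11 + 5 + 41 + 56 = 128.

128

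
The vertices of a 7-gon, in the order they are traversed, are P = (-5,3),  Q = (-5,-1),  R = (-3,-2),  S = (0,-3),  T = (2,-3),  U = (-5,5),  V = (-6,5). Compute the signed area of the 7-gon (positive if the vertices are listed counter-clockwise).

24.5

P→Q: (-5)(-1) − (-5)(3) = 20
Q→R: (-5)(-2) − (-3)(-1) = 7
R→S: (-3)(-3) − (0)(-2) = 9
S→T: (0)(-3) − (2)(-3) = 6
T→U: (2)(5) − (-5)(-3) = -5
U→V: (-5)(5) − (-6)(5) = 5
V→P: (-6)(3) − (-5)(5) = 7
Σ = 49
Signed area = Σ/2 = 24.5 (positive ⇒ counter-clockwise traversal).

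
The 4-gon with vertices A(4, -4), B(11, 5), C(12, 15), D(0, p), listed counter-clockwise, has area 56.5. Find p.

-7

Write out the shoelace sum; only the two edges meeting at D involve p:
2·Area = [(12·p − 0·15) + (0·(-4) − 4·p)] + 169
       = 8·p + 169 = 113
⇒ p = -7.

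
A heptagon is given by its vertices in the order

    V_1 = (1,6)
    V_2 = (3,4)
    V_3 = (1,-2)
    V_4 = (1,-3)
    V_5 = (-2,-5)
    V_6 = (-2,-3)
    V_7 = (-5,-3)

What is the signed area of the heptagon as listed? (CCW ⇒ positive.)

Apply the shoelace (surveyor's) formula: 2A = Σ (x_i·y_{i+1} − x_{i+1}·y_i), indices taken mod 7.
Σ = (-14) + (-10) + (-1) + (-11) + (-4) + (-9) + (-27) = -76
Signed area = Σ/2 = -38 (negative ⇒ clockwise traversal).

-38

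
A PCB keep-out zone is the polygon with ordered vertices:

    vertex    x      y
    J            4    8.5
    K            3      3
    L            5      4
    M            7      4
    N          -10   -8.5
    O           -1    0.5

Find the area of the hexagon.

34

Apply the shoelace formula: 2A = Σ (x_i·y_{i+1} − x_{i+1}·y_i), indices taken mod 6.
Σ = (-13.5) + (-3) + (-8) + (-19.5) + (-13.5) + (-10.5) = -68
Area = |Σ|/2 = 34.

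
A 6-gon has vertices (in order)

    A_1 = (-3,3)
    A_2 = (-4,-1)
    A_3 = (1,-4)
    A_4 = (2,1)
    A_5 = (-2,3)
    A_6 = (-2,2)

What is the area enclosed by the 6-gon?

25.5

Σ = (15) + (17) + (9) + (8) + (2) + (0) = 51
Area = |Σ|/2 = 25.5.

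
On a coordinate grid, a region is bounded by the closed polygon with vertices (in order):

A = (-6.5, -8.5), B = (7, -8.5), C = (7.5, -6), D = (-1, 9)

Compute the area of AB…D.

Σ = (114.75) + (21.75) + (61.5) + (67) = 265
Area = |Σ|/2 = 132.5.

132.5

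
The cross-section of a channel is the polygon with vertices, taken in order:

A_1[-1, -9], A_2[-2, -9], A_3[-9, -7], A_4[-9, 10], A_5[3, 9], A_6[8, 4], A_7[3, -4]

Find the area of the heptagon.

237.5

Apply the shoelace formula: 2A = Σ (x_i·y_{i+1} − x_{i+1}·y_i), indices taken mod 7.
Σ = (-9) + (-67) + (-153) + (-111) + (-60) + (-44) + (-31) = -475
Area = |Σ|/2 = 237.5.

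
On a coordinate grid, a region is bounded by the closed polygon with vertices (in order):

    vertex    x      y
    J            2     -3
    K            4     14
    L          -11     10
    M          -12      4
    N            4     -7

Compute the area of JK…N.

Apply Gauss's area formula: 2A = Σ (x_i·y_{i+1} − x_{i+1}·y_i), indices taken mod 5.
J→K: (2)(14) − (4)(-3) = 40
K→L: (4)(10) − (-11)(14) = 194
L→M: (-11)(4) − (-12)(10) = 76
M→N: (-12)(-7) − (4)(4) = 68
N→J: (4)(-3) − (2)(-7) = 2
Σ = 380
Area = |Σ|/2 = 190.

190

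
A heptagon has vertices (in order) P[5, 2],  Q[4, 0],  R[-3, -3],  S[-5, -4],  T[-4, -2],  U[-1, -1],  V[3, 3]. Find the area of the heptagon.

18

Apply the shoelace formula: 2A = Σ (x_i·y_{i+1} − x_{i+1}·y_i), indices taken mod 7.
Σ = (-8) + (-12) + (-3) + (-6) + (2) + (0) + (-9) = -36
Area = |Σ|/2 = 18.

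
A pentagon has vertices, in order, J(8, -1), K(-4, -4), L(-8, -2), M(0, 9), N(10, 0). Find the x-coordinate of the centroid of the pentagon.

15/29

Apply the surveyor's formula. First the cross-terms c_i = x_i·y_{i+1} − x_{i+1}·y_i:
  -36, -24, -72, -90, -10  ⇒  2A = -232, A = -116.
Then Σ (x_i + x_{i+1})·c_i = -360, so x̄ = -360 / (6·(-116)) = 15/29.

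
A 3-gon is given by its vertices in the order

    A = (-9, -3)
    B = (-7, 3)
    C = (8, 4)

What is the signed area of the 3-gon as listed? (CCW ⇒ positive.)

Apply the shoelace (surveyor's) formula: 2A = Σ (x_i·y_{i+1} − x_{i+1}·y_i), indices taken mod 3.
Σ = (-48) + (-52) + (12) = -88
Signed area = Σ/2 = -44 (negative ⇒ clockwise traversal).

-44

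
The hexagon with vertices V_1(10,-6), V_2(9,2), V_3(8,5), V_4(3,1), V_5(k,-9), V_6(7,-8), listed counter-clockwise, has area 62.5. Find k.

5

The doubled signed area Σ (x_i y_{i+1} − x_{i+1} y_i) is linear in k.
With k=0 it equals 170; the coefficient of k is -9 (from the two edges through V_5).
So -9·k + 170 = 2·62.5 = 125 ⇒ k = 5.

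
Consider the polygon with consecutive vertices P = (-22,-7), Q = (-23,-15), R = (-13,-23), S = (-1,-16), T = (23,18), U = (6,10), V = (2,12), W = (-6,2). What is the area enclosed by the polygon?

687

Apply Gauss's area formula: 2A = Σ (x_i·y_{i+1} − x_{i+1}·y_i), indices taken mod 8.
Σ = (169) + (334) + (185) + (350) + (122) + (52) + (76) + (86) = 1374
Area = |Σ|/2 = 687.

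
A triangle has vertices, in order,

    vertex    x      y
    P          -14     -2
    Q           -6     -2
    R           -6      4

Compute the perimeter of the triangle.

|PQ| = √((8)² + (0)²) = √64 = 8
|QR| = √((0)² + (6)²) = √36 = 6
|RP| = √((-8)² + (-6)²) = √100 = 10
Perimeter = 8 + 6 + 10 = 24.

24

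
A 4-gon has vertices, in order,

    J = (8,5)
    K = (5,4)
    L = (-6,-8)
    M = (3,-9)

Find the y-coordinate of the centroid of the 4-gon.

-119/36

Apply Gauss's area formula. First the cross-terms c_i = x_i·y_{i+1} − x_{i+1}·y_i:
  7, -16, 78, 87  ⇒  2A = 156, A = 78.
Then Σ (y_i + y_{i+1})·c_i = -1547, so ȳ = -1547 / (6·78) = -119/36.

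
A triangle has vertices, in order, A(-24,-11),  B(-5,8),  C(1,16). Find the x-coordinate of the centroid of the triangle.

Apply the surveyor's formula. First the cross-terms c_i = x_i·y_{i+1} − x_{i+1}·y_i:
  -247, -88, 373  ⇒  2A = 38, A = 19.
Then Σ (x_i + x_{i+1})·c_i = -1064, so x̄ = -1064 / (6·19) = -28/3.

-28/3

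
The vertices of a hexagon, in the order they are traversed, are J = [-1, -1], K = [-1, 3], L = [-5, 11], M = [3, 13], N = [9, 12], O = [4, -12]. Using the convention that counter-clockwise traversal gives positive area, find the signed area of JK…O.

Cross-terms: -4, 4, -98, -81, -156, -16  ⇒  Σ = -351
Signed area = Σ/2 = -175.5 (negative ⇒ clockwise traversal).

-175.5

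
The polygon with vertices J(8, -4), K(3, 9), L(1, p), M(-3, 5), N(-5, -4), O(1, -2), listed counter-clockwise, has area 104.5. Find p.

The doubled signed area Σ (x_i y_{i+1} − x_{i+1} y_i) is linear in p.
With p=0 it equals 143; the coefficient of p is 6 (from the two edges through L).
So 6·p + 143 = 2·104.5 = 209 ⇒ p = 11.

11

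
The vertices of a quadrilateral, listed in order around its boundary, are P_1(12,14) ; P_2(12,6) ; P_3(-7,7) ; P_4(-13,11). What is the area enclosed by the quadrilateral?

135

Apply the shoelace formula: 2A = Σ (x_i·y_{i+1} − x_{i+1}·y_i), indices taken mod 4.
P_1→P_2: (12)(6) − (12)(14) = -96
P_2→P_3: (12)(7) − (-7)(6) = 126
P_3→P_4: (-7)(11) − (-13)(7) = 14
P_4→P_1: (-13)(14) − (12)(11) = -314
Σ = -270
Area = |Σ|/2 = 135.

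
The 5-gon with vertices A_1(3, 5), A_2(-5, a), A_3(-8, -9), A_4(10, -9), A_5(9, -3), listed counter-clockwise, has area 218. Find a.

The doubled signed area Σ (x_i y_{i+1} − x_{i+1} y_i) is linear in a.
With a=0 it equals 337; the coefficient of a is 11 (from the two edges through A_2).
So 11·a + 337 = 2·218 = 436 ⇒ a = 9.

9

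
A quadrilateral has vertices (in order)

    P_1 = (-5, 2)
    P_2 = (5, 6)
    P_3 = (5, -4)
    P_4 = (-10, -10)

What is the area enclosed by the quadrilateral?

Apply the shoelace formula: 2A = Σ (x_i·y_{i+1} − x_{i+1}·y_i), indices taken mod 4.
Cross-terms: -40, -50, -90, -70  ⇒  Σ = -250
Area = |Σ|/2 = 125.

125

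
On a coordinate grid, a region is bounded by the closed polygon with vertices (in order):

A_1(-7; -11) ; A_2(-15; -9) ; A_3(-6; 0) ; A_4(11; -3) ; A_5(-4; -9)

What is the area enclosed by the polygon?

Σ = (-102) + (-54) + (18) + (-111) + (-19) = -268
Area = |Σ|/2 = 134.

134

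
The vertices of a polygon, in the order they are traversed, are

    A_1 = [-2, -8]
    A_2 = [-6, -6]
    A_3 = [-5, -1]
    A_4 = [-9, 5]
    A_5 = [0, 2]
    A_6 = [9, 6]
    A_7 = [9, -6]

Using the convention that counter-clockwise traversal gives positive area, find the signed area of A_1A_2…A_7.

-161

Σ = (-36) + (-24) + (-34) + (-18) + (-18) + (-108) + (-84) = -322
Signed area = Σ/2 = -161 (negative ⇒ clockwise traversal).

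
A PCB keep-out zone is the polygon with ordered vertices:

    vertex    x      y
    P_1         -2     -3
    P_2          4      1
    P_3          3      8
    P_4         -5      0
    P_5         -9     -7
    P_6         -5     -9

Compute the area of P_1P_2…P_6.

78.5

Apply Gauss's area formula: 2A = Σ (x_i·y_{i+1} − x_{i+1}·y_i), indices taken mod 6.
Cross-terms: 10, 29, 40, 35, 46, -3  ⇒  Σ = 157
Area = |Σ|/2 = 78.5.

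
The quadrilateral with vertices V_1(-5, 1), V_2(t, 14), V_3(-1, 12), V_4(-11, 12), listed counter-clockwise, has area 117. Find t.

The doubled signed area Σ (x_i y_{i+1} − x_{i+1} y_i) is linear in t.
With t=0 it equals 113; the coefficient of t is 11 (from the two edges through V_2).
So 11·t + 113 = 2·117 = 234 ⇒ t = 11.

11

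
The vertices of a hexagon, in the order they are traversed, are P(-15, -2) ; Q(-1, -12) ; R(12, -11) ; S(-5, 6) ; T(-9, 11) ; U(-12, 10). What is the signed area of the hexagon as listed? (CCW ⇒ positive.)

282.5

Apply the shoelace formula: 2A = Σ (x_i·y_{i+1} − x_{i+1}·y_i), indices taken mod 6.
Σ = (178) + (155) + (17) + (-1) + (42) + (174) = 565
Signed area = Σ/2 = 282.5 (positive ⇒ counter-clockwise traversal).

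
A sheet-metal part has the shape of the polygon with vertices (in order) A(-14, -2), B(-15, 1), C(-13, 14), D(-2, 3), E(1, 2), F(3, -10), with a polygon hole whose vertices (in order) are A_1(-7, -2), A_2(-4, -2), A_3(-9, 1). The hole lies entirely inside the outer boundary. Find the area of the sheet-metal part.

Outer boundary:
Apply the surveyor's formula: 2A = Σ (x_i·y_{i+1} − x_{i+1}·y_i), indices taken mod 6.
Σ = (-44) + (-197) + (-11) + (-7) + (-16) + (-146) = -421
Area = |Σ|/2 = 210.5.
Hole:
Cross-terms: 6, -22, 25  ⇒  Σ = 9
Area = |Σ|/2 = 4.5.
Net area = 210.5 − 4.5 = 206.

206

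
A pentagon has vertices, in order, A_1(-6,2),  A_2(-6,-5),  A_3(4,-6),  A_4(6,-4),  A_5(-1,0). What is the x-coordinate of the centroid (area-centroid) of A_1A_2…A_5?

Apply the shoelace formula. First the cross-terms c_i = x_i·y_{i+1} − x_{i+1}·y_i:
  42, 56, 20, -4, -2  ⇒  2A = 112, A = 56.
Then Σ (x_i + x_{i+1})·c_i = -422, so x̄ = -422 / (6·56) = -211/168.

-211/168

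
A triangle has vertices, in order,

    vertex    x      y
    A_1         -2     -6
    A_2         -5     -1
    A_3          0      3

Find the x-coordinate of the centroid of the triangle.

-7/3

Apply Gauss's area formula. First the cross-terms c_i = x_i·y_{i+1} − x_{i+1}·y_i:
  -28, -15, 6  ⇒  2A = -37, A = -18.5.
Then Σ (x_i + x_{i+1})·c_i = 259, so x̄ = 259 / (6·(-18.5)) = -7/3.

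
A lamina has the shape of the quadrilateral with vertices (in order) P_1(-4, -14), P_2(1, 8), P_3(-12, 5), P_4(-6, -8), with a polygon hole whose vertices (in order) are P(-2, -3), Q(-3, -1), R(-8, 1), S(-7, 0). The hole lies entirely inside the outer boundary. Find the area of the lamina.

125.5

Outer boundary:
Apply the shoelace formula: 2A = Σ (x_i·y_{i+1} − x_{i+1}·y_i), indices taken mod 4.
P_1→P_2: (-4)(8) − (1)(-14) = -18
P_2→P_3: (1)(5) − (-12)(8) = 101
P_3→P_4: (-12)(-8) − (-6)(5) = 126
P_4→P_1: (-6)(-14) − (-4)(-8) = 52
Σ = 261
Area = |Σ|/2 = 130.5.
Hole:
P→Q: (-2)(-1) − (-3)(-3) = -7
Q→R: (-3)(1) − (-8)(-1) = -11
R→S: (-8)(0) − (-7)(1) = 7
S→P: (-7)(-3) − (-2)(0) = 21
Σ = 10
Area = |Σ|/2 = 5.
Net area = 130.5 − 5 = 125.5.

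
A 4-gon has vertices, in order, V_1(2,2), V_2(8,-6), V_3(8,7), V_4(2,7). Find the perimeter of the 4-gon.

34

|V_1V_2| = √((6)² + (-8)²) = √100 = 10
|V_2V_3| = √((0)² + (13)²) = √169 = 13
|V_3V_4| = √((-6)² + (0)²) = √36 = 6
|V_4V_1| = √((0)² + (-5)²) = √25 = 5
Perimeter = 10 + 13 + 6 + 5 = 34.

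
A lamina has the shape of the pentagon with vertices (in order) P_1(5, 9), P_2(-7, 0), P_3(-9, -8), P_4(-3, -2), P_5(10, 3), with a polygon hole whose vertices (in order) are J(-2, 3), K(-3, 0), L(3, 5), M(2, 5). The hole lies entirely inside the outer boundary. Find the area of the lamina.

92

Outer boundary:
Σ = (63) + (56) + (-6) + (11) + (75) = 199
Area = |Σ|/2 = 99.5.
Hole:
Apply the shoelace (surveyor's) formula: 2A = Σ (x_i·y_{i+1} − x_{i+1}·y_i), indices taken mod 4.
Σ = (9) + (-15) + (5) + (16) = 15
Area = |Σ|/2 = 7.5.
Net area = 99.5 − 7.5 = 92.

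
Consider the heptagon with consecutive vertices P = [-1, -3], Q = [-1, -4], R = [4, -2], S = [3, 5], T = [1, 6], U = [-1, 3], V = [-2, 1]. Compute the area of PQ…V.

P→Q: (-1)(-4) − (-1)(-3) = 1
Q→R: (-1)(-2) − (4)(-4) = 18
R→S: (4)(5) − (3)(-2) = 26
S→T: (3)(6) − (1)(5) = 13
T→U: (1)(3) − (-1)(6) = 9
U→V: (-1)(1) − (-2)(3) = 5
V→P: (-2)(-3) − (-1)(1) = 7
Σ = 79
Area = |Σ|/2 = 39.5.

39.5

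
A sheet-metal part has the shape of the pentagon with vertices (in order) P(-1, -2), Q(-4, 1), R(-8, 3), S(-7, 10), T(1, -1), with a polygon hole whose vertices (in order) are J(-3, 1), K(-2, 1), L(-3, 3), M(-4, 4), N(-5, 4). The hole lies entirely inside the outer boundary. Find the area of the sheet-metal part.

Outer boundary:
Apply the shoelace (surveyor's) formula: 2A = Σ (x_i·y_{i+1} − x_{i+1}·y_i), indices taken mod 5.
Σ = (-9) + (-4) + (-59) + (-3) + (-3) = -78
Area = |Σ|/2 = 39.
Hole:
Apply the shoelace (surveyor's) formula: 2A = Σ (x_i·y_{i+1} − x_{i+1}·y_i), indices taken mod 5.
Σ = (-1) + (-3) + (0) + (4) + (7) = 7
Area = |Σ|/2 = 3.5.
Net area = 39 − 3.5 = 35.5.

35.5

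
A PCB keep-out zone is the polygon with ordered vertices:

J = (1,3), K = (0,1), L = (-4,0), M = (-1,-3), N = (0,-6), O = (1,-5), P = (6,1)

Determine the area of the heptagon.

38.5

Σ = (1) + (4) + (12) + (6) + (6) + (31) + (17) = 77
Area = |Σ|/2 = 38.5.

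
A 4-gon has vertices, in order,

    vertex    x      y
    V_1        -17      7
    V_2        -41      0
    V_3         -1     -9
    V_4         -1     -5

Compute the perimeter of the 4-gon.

90

|V_1V_2| = √((-24)² + (-7)²) = √625 = 25
|V_2V_3| = √((40)² + (-9)²) = √1681 = 41
|V_3V_4| = √((0)² + (4)²) = √16 = 4
|V_4V_1| = √((-16)² + (12)²) = √400 = 20
Perimeter = 25 + 41 + 4 + 20 = 90.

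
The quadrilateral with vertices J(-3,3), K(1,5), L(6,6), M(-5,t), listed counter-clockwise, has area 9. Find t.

5

Write out the shoelace sum; only the two edges meeting at M involve t:
2·Area = [(6·t − (-5)·6) + ((-5)·3 − (-3)·t)] + -42
       = 9·t + -27 = 18
⇒ t = 5.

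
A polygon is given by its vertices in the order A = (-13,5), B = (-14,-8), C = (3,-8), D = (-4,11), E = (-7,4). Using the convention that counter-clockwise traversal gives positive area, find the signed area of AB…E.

Apply Gauss's area formula: 2A = Σ (x_i·y_{i+1} − x_{i+1}·y_i), indices taken mod 5.
A→B: (-13)(-8) − (-14)(5) = 174
B→C: (-14)(-8) − (3)(-8) = 136
C→D: (3)(11) − (-4)(-8) = 1
D→E: (-4)(4) − (-7)(11) = 61
E→A: (-7)(5) − (-13)(4) = 17
Σ = 389
Signed area = Σ/2 = 194.5 (positive ⇒ counter-clockwise traversal).

194.5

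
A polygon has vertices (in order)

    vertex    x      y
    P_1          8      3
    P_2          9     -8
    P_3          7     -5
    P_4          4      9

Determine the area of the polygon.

28.5

Apply the shoelace (surveyor's) formula: 2A = Σ (x_i·y_{i+1} − x_{i+1}·y_i), indices taken mod 4.
Σ = (-91) + (11) + (83) + (-60) = -57
Area = |Σ|/2 = 28.5.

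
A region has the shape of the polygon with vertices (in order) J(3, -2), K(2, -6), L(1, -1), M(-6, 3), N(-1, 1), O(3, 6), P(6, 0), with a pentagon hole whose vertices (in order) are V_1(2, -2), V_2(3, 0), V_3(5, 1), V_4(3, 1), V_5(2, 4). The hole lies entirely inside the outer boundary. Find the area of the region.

32

Outer boundary:
J→K: (3)(-6) − (2)(-2) = -14
K→L: (2)(-1) − (1)(-6) = 4
L→M: (1)(3) − (-6)(-1) = -3
M→N: (-6)(1) − (-1)(3) = -3
N→O: (-1)(6) − (3)(1) = -9
O→P: (3)(0) − (6)(6) = -36
P→J: (6)(-2) − (3)(0) = -12
Σ = -73
Area = |Σ|/2 = 36.5.
Hole:
Apply the shoelace (surveyor's) formula: 2A = Σ (x_i·y_{i+1} − x_{i+1}·y_i), indices taken mod 5.
Σ = (6) + (3) + (2) + (10) + (-12) = 9
Area = |Σ|/2 = 4.5.
Net area = 36.5 − 4.5 = 32.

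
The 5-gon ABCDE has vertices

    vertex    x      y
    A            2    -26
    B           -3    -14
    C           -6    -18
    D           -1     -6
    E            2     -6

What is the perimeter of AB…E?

54

|AB| = √((-5)² + (12)²) = √169 = 13
|BC| = √((-3)² + (-4)²) = √25 = 5
|CD| = √((5)² + (12)²) = √169 = 13
|DE| = √((3)² + (0)²) = √9 = 3
|EA| = √((0)² + (-20)²) = √400 = 20
Perimeter = 13 + 5 + 13 + 3 + 20 = 54.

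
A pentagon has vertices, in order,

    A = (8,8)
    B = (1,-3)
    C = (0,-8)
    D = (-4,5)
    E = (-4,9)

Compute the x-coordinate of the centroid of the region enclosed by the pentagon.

Apply the surveyor's formula. First the cross-terms c_i = x_i·y_{i+1} − x_{i+1}·y_i:
  -32, -8, -32, -16, -104  ⇒  2A = -192, A = -96.
Then Σ (x_i + x_{i+1})·c_i = -456, so x̄ = -456 / (6·(-96)) = 19/24.

19/24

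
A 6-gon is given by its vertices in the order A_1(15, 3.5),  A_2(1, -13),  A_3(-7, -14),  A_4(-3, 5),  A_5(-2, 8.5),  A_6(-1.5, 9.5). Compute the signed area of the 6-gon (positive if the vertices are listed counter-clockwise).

A_1→A_2: (15)(-13) − (1)(3.5) = -198.5
A_2→A_3: (1)(-14) − (-7)(-13) = -105
A_3→A_4: (-7)(5) − (-3)(-14) = -77
A_4→A_5: (-3)(8.5) − (-2)(5) = -15.5
A_5→A_6: (-2)(9.5) − (-1.5)(8.5) = -6.25
A_6→A_1: (-1.5)(3.5) − (15)(9.5) = -147.75
Σ = -550
Signed area = Σ/2 = -275 (negative ⇒ clockwise traversal).

-275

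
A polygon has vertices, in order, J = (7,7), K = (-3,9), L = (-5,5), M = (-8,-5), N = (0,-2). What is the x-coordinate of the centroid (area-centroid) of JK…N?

Apply the shoelace (surveyor's) formula. First the cross-terms c_i = x_i·y_{i+1} − x_{i+1}·y_i:
  84, 30, 65, 16, 14  ⇒  2A = 209, A = 104.5.
Then Σ (x_i + x_{i+1})·c_i = -779, so x̄ = -779 / (6·104.5) = -41/33.

-41/33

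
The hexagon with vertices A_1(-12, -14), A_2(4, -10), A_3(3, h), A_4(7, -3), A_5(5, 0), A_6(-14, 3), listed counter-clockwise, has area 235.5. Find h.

-4

The doubled signed area Σ (x_i y_{i+1} − x_{i+1} y_i) is linear in h.
With h=0 it equals 459; the coefficient of h is -3 (from the two edges through A_3).
So -3·h + 459 = 2·235.5 = 471 ⇒ h = -4.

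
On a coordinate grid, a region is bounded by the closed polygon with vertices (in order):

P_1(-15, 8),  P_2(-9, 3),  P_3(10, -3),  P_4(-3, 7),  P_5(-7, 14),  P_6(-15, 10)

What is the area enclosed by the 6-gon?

Apply Gauss's area formula: 2A = Σ (x_i·y_{i+1} − x_{i+1}·y_i), indices taken mod 6.
P_1→P_2: (-15)(3) − (-9)(8) = 27
P_2→P_3: (-9)(-3) − (10)(3) = -3
P_3→P_4: (10)(7) − (-3)(-3) = 61
P_4→P_5: (-3)(14) − (-7)(7) = 7
P_5→P_6: (-7)(10) − (-15)(14) = 140
P_6→P_1: (-15)(8) − (-15)(10) = 30
Σ = 262
Area = |Σ|/2 = 131.

131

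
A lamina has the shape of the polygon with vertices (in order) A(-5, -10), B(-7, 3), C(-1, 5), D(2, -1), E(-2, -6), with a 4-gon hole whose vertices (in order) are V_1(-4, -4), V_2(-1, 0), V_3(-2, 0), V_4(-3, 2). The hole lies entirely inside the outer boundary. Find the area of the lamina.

Outer boundary:
Apply Gauss's area formula: 2A = Σ (x_i·y_{i+1} − x_{i+1}·y_i), indices taken mod 5.
A→B: (-5)(3) − (-7)(-10) = -85
B→C: (-7)(5) − (-1)(3) = -32
C→D: (-1)(-1) − (2)(5) = -9
D→E: (2)(-6) − (-2)(-1) = -14
E→A: (-2)(-10) − (-5)(-6) = -10
Σ = -150
Area = |Σ|/2 = 75.
Hole:
Apply Gauss's area formula: 2A = Σ (x_i·y_{i+1} − x_{i+1}·y_i), indices taken mod 4.
Σ = (-4) + (0) + (-4) + (20) = 12
Area = |Σ|/2 = 6.
Net area = 75 − 6 = 69.

69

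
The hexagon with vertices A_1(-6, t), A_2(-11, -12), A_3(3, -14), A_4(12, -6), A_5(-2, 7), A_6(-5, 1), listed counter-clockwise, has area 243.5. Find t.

-6

Write out the shoelace sum; only the two edges meeting at A_1 involve t:
2·Area = [((-5)·t − (-6)·1) + ((-6)·(-12) − (-11)·t)] + 445
       = 6·t + 523 = 487
⇒ t = -6.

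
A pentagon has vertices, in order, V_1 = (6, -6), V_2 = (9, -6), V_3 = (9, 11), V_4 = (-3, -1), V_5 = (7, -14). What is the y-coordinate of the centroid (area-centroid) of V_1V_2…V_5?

Apply Gauss's area formula. First the cross-terms c_i = x_i·y_{i+1} − x_{i+1}·y_i:
  18, 153, 24, 49, 42  ⇒  2A = 286, A = 143.
Then Σ (y_i + y_{i+1})·c_i = -786, so ȳ = -786 / (6·143) = -131/143.

-131/143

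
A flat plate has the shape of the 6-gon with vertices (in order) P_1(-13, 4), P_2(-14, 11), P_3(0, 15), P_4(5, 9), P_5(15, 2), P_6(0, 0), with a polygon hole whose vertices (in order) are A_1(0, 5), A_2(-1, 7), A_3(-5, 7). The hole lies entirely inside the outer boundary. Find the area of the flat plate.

244.5

Outer boundary:
Apply the shoelace formula: 2A = Σ (x_i·y_{i+1} − x_{i+1}·y_i), indices taken mod 6.
Σ = (-87) + (-210) + (-75) + (-125) + (0) + (0) = -497
Area = |Σ|/2 = 248.5.
Hole:
Σ = (5) + (28) + (-25) = 8
Area = |Σ|/2 = 4.
Net area = 248.5 − 4 = 244.5.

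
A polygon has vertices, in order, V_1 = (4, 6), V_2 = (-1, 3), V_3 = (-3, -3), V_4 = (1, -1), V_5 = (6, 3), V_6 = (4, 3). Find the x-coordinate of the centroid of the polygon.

71/63

Apply the shoelace formula. First the cross-terms c_i = x_i·y_{i+1} − x_{i+1}·y_i:
  18, 12, 6, 9, 6, 12  ⇒  2A = 63, A = 31.5.
Then Σ (x_i + x_{i+1})·c_i = 213, so x̄ = 213 / (6·31.5) = 71/63.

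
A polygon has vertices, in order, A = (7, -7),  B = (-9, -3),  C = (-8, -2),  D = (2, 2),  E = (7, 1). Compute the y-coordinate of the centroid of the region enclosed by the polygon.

Apply Gauss's area formula. First the cross-terms c_i = x_i·y_{i+1} − x_{i+1}·y_i:
  -84, -6, -12, -12, -56  ⇒  2A = -170, A = -85.
Then Σ (y_i + y_{i+1})·c_i = 1170, so ȳ = 1170 / (6·(-85)) = -39/17.

-39/17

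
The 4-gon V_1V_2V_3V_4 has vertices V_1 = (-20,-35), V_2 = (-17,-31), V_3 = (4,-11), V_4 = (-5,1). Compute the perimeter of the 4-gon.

|V_1V_2| = √((3)² + (4)²) = √25 = 5
|V_2V_3| = √((21)² + (20)²) = √841 = 29
|V_3V_4| = √((-9)² + (12)²) = √225 = 15
|V_4V_1| = √((-15)² + (-36)²) = √1521 = 39
Perimeter = 5 + 29 + 15 + 39 = 88.

88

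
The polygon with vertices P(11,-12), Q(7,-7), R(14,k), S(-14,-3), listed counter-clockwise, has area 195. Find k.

6

The doubled signed area Σ (x_i y_{i+1} − x_{i+1} y_i) is linear in k.
With k=0 it equals 264; the coefficient of k is 21 (from the two edges through R).
So 21·k + 264 = 2·195 = 390 ⇒ k = 6.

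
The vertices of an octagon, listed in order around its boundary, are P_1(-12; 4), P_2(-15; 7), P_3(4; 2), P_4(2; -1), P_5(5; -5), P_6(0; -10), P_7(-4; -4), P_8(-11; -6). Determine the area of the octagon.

160.5

Apply Gauss's area formula: 2A = Σ (x_i·y_{i+1} − x_{i+1}·y_i), indices taken mod 8.
Σ = (-24) + (-58) + (-8) + (-5) + (-50) + (-40) + (-20) + (-116) = -321
Area = |Σ|/2 = 160.5.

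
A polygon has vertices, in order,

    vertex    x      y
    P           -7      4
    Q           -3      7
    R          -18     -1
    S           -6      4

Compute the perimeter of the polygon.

36

|PQ| = √((4)² + (3)²) = √25 = 5
|QR| = √((-15)² + (-8)²) = √289 = 17
|RS| = √((12)² + (5)²) = √169 = 13
|SP| = √((-1)² + (0)²) = √1 = 1
Perimeter = 5 + 17 + 13 + 1 = 36.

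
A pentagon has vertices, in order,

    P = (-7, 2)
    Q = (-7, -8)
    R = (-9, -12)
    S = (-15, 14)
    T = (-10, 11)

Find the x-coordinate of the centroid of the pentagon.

-1457/144

Apply Gauss's area formula. First the cross-terms c_i = x_i·y_{i+1} − x_{i+1}·y_i:
  70, 12, -306, -25, 57  ⇒  2A = -192, A = -96.
Then Σ (x_i + x_{i+1})·c_i = 5828, so x̄ = 5828 / (6·(-96)) = -1457/144.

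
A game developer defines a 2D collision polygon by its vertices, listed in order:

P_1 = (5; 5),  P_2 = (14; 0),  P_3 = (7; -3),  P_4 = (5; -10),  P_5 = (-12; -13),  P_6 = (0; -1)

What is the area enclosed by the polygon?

167.5

Apply Gauss's area formula: 2A = Σ (x_i·y_{i+1} − x_{i+1}·y_i), indices taken mod 6.
Σ = (-70) + (-42) + (-55) + (-185) + (12) + (5) = -335
Area = |Σ|/2 = 167.5.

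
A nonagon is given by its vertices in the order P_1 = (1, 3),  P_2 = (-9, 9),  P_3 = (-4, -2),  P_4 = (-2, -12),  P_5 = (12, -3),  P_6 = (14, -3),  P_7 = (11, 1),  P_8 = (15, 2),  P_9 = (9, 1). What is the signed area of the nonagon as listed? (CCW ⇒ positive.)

Apply the shoelace formula: 2A = Σ (x_i·y_{i+1} − x_{i+1}·y_i), indices taken mod 9.
Cross-terms: 36, 54, 44, 150, 6, 47, 7, -3, 26  ⇒  Σ = 367
Signed area = Σ/2 = 183.5 (positive ⇒ counter-clockwise traversal).

183.5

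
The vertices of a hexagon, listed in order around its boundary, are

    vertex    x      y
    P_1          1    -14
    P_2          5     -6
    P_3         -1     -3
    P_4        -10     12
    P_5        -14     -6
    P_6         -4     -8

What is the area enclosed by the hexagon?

Apply the shoelace formula: 2A = Σ (x_i·y_{i+1} − x_{i+1}·y_i), indices taken mod 6.
Cross-terms: 64, -21, -42, 228, 88, 64  ⇒  Σ = 381
Area = |Σ|/2 = 190.5.

190.5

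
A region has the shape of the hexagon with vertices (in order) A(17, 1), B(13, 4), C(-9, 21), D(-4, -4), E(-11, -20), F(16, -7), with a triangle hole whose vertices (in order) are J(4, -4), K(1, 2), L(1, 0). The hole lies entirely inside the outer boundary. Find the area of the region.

523

Outer boundary:
Apply Gauss's area formula: 2A = Σ (x_i·y_{i+1} − x_{i+1}·y_i), indices taken mod 6.
Cross-terms: 55, 309, 120, 36, 397, 135  ⇒  Σ = 1052
Area = |Σ|/2 = 526.
Hole:
Cross-terms: 12, -2, -4  ⇒  Σ = 6
Area = |Σ|/2 = 3.
Net area = 526 − 3 = 523.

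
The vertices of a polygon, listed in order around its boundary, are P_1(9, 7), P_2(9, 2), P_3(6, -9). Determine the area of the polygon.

Apply the surveyor's formula: 2A = Σ (x_i·y_{i+1} − x_{i+1}·y_i), indices taken mod 3.
P_1→P_2: (9)(2) − (9)(7) = -45
P_2→P_3: (9)(-9) − (6)(2) = -93
P_3→P_1: (6)(7) − (9)(-9) = 123
Σ = -15
Area = |Σ|/2 = 7.5.

7.5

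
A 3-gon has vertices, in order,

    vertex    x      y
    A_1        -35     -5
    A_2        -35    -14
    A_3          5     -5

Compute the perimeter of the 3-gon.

90

|A_1A_2| = √((0)² + (-9)²) = √81 = 9
|A_2A_3| = √((40)² + (9)²) = √1681 = 41
|A_3A_1| = √((-40)² + (0)²) = √1600 = 40
Perimeter = 9 + 41 + 40 = 90.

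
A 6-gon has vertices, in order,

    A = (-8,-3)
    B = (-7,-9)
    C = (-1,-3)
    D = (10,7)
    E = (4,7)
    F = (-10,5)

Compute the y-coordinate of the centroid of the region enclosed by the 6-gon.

Apply the surveyor's formula. First the cross-terms c_i = x_i·y_{i+1} − x_{i+1}·y_i:
  51, 12, 23, 42, 90, 70  ⇒  2A = 288, A = 144.
Then Σ (y_i + y_{i+1})·c_i = 1144, so ȳ = 1144 / (6·144) = 143/108.

143/108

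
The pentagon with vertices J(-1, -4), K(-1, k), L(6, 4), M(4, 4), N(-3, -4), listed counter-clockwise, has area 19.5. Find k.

-5

The doubled signed area Σ (x_i y_{i+1} − x_{i+1} y_i) is linear in k.
With k=0 it equals 4; the coefficient of k is -7 (from the two edges through K).
So -7·k + 4 = 2·19.5 = 39 ⇒ k = -5.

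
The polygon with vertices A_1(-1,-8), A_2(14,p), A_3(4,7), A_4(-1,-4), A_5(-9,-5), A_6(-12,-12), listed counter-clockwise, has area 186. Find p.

-14

The doubled signed area Σ (x_i y_{i+1} − x_{i+1} y_i) is linear in p.
With p=0 it equals 302; the coefficient of p is -5 (from the two edges through A_2).
So -5·p + 302 = 2·186 = 372 ⇒ p = -14.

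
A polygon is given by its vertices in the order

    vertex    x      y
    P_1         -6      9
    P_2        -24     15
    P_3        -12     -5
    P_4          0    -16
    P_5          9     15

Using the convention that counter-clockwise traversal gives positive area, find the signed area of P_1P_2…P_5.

466.5

Cross-terms: 126, 300, 192, 144, 171  ⇒  Σ = 933
Signed area = Σ/2 = 466.5 (positive ⇒ counter-clockwise traversal).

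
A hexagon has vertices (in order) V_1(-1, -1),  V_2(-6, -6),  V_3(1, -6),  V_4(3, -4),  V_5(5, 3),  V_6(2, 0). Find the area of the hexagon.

38.5

Apply Gauss's area formula: 2A = Σ (x_i·y_{i+1} − x_{i+1}·y_i), indices taken mod 6.
Σ = (0) + (42) + (14) + (29) + (-6) + (-2) = 77
Area = |Σ|/2 = 38.5.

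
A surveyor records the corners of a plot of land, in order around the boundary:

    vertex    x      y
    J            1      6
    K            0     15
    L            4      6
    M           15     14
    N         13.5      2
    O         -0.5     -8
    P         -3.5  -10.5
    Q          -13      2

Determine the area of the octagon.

J→K: (1)(15) − (0)(6) = 15
K→L: (0)(6) − (4)(15) = -60
L→M: (4)(14) − (15)(6) = -34
M→N: (15)(2) − (13.5)(14) = -159
N→O: (13.5)(-8) − (-0.5)(2) = -107
O→P: (-0.5)(-10.5) − (-3.5)(-8) = -22.75
P→Q: (-3.5)(2) − (-13)(-10.5) = -143.5
Q→J: (-13)(6) − (1)(2) = -80
Σ = -591.25
Area = |Σ|/2 = 295.625.

295.625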